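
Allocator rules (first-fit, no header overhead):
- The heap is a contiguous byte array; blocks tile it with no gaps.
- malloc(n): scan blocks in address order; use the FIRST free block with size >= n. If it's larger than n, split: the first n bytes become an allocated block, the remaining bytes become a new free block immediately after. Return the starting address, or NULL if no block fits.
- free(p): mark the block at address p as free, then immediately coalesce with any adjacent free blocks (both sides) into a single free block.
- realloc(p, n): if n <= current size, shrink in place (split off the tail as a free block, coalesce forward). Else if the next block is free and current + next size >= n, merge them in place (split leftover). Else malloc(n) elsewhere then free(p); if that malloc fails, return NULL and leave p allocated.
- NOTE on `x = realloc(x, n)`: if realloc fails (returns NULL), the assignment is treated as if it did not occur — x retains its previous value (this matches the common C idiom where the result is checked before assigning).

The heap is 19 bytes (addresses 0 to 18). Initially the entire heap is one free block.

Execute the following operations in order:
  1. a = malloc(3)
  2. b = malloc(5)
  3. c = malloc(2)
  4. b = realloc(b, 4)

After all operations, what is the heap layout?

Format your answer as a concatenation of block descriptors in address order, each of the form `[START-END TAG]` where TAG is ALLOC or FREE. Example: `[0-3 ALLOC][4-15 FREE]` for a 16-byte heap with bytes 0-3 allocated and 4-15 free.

Op 1: a = malloc(3) -> a = 0; heap: [0-2 ALLOC][3-18 FREE]
Op 2: b = malloc(5) -> b = 3; heap: [0-2 ALLOC][3-7 ALLOC][8-18 FREE]
Op 3: c = malloc(2) -> c = 8; heap: [0-2 ALLOC][3-7 ALLOC][8-9 ALLOC][10-18 FREE]
Op 4: b = realloc(b, 4) -> b = 3; heap: [0-2 ALLOC][3-6 ALLOC][7-7 FREE][8-9 ALLOC][10-18 FREE]

Answer: [0-2 ALLOC][3-6 ALLOC][7-7 FREE][8-9 ALLOC][10-18 FREE]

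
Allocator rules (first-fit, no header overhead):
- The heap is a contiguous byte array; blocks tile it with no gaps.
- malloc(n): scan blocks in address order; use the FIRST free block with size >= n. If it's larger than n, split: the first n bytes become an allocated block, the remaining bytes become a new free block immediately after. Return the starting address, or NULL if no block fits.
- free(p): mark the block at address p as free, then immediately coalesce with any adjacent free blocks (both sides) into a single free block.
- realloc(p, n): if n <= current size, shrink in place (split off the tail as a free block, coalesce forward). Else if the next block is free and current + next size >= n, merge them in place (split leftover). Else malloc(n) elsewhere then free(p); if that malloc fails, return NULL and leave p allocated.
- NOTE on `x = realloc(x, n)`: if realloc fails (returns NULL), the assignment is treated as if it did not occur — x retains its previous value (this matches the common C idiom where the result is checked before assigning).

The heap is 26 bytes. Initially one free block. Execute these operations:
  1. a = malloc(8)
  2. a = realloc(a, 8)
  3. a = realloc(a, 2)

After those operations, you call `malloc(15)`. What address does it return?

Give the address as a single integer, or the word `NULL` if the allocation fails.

Answer: 2

Derivation:
Op 1: a = malloc(8) -> a = 0; heap: [0-7 ALLOC][8-25 FREE]
Op 2: a = realloc(a, 8) -> a = 0; heap: [0-7 ALLOC][8-25 FREE]
Op 3: a = realloc(a, 2) -> a = 0; heap: [0-1 ALLOC][2-25 FREE]
malloc(15): first-fit scan over [0-1 ALLOC][2-25 FREE] -> 2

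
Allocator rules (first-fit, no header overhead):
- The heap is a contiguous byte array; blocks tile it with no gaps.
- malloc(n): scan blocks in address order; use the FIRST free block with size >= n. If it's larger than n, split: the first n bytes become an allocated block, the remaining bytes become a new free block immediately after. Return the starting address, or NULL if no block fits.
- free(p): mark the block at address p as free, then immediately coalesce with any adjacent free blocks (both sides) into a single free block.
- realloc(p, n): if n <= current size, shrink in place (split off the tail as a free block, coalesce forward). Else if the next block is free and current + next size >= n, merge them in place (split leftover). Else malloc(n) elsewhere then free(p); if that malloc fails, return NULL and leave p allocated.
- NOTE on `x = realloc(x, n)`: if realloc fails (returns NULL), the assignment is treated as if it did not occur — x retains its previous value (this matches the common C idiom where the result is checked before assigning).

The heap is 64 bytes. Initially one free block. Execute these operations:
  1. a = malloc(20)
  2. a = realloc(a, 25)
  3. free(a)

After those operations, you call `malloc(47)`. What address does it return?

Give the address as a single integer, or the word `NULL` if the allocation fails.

Answer: 0

Derivation:
Op 1: a = malloc(20) -> a = 0; heap: [0-19 ALLOC][20-63 FREE]
Op 2: a = realloc(a, 25) -> a = 0; heap: [0-24 ALLOC][25-63 FREE]
Op 3: free(a) -> (freed a); heap: [0-63 FREE]
malloc(47): first-fit scan over [0-63 FREE] -> 0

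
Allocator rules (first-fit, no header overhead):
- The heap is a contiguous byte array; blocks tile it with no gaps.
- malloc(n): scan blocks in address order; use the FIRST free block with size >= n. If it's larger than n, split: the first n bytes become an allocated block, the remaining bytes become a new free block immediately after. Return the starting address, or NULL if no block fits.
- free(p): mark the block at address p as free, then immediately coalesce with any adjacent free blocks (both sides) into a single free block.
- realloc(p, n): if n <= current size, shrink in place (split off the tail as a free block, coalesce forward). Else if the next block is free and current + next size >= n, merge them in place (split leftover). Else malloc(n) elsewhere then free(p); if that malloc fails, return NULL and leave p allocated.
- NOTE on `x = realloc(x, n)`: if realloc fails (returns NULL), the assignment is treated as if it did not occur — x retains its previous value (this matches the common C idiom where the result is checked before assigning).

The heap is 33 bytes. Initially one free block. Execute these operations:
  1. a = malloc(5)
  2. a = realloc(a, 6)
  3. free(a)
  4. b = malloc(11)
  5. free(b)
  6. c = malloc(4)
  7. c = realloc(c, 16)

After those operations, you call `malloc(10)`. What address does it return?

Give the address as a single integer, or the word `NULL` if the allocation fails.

Answer: 16

Derivation:
Op 1: a = malloc(5) -> a = 0; heap: [0-4 ALLOC][5-32 FREE]
Op 2: a = realloc(a, 6) -> a = 0; heap: [0-5 ALLOC][6-32 FREE]
Op 3: free(a) -> (freed a); heap: [0-32 FREE]
Op 4: b = malloc(11) -> b = 0; heap: [0-10 ALLOC][11-32 FREE]
Op 5: free(b) -> (freed b); heap: [0-32 FREE]
Op 6: c = malloc(4) -> c = 0; heap: [0-3 ALLOC][4-32 FREE]
Op 7: c = realloc(c, 16) -> c = 0; heap: [0-15 ALLOC][16-32 FREE]
malloc(10): first-fit scan over [0-15 ALLOC][16-32 FREE] -> 16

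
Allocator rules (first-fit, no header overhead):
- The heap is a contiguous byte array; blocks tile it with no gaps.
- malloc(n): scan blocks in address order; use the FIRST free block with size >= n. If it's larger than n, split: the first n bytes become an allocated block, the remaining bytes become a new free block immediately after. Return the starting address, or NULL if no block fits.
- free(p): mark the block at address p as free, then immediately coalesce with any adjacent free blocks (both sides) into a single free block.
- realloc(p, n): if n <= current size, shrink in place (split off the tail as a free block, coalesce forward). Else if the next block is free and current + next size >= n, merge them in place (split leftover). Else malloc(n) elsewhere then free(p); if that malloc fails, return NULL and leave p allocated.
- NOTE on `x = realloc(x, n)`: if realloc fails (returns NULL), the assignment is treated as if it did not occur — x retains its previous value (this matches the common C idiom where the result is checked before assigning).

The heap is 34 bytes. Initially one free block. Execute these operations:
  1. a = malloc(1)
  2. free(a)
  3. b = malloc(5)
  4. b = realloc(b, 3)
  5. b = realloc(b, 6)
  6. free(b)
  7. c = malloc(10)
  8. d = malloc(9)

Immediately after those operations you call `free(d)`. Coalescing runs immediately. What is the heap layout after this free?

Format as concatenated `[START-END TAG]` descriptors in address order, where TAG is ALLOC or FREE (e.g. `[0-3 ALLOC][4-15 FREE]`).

Op 1: a = malloc(1) -> a = 0; heap: [0-0 ALLOC][1-33 FREE]
Op 2: free(a) -> (freed a); heap: [0-33 FREE]
Op 3: b = malloc(5) -> b = 0; heap: [0-4 ALLOC][5-33 FREE]
Op 4: b = realloc(b, 3) -> b = 0; heap: [0-2 ALLOC][3-33 FREE]
Op 5: b = realloc(b, 6) -> b = 0; heap: [0-5 ALLOC][6-33 FREE]
Op 6: free(b) -> (freed b); heap: [0-33 FREE]
Op 7: c = malloc(10) -> c = 0; heap: [0-9 ALLOC][10-33 FREE]
Op 8: d = malloc(9) -> d = 10; heap: [0-9 ALLOC][10-18 ALLOC][19-33 FREE]
free(d): d = 10 -> block [10-18 ALLOC]; mark free, coalesce with adjacent free neighbors -> [0-9 ALLOC][10-33 FREE]

Answer: [0-9 ALLOC][10-33 FREE]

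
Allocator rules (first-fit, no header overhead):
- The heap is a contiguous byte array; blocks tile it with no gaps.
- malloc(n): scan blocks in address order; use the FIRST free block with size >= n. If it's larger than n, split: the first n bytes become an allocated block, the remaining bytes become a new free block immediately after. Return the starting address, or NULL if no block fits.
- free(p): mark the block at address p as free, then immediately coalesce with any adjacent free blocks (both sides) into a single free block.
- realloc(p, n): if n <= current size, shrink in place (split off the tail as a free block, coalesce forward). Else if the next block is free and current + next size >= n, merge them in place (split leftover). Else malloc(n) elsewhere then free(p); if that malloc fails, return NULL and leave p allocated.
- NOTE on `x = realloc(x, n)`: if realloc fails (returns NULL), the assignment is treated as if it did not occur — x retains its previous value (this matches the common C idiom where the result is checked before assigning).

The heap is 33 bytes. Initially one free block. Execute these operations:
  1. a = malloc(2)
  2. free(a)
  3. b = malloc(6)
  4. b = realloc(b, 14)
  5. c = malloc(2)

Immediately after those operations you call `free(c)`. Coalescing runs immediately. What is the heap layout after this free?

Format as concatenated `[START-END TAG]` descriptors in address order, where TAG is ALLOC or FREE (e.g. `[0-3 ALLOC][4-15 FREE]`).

Answer: [0-13 ALLOC][14-32 FREE]

Derivation:
Op 1: a = malloc(2) -> a = 0; heap: [0-1 ALLOC][2-32 FREE]
Op 2: free(a) -> (freed a); heap: [0-32 FREE]
Op 3: b = malloc(6) -> b = 0; heap: [0-5 ALLOC][6-32 FREE]
Op 4: b = realloc(b, 14) -> b = 0; heap: [0-13 ALLOC][14-32 FREE]
Op 5: c = malloc(2) -> c = 14; heap: [0-13 ALLOC][14-15 ALLOC][16-32 FREE]
free(c): c = 14 -> block [14-15 ALLOC]; mark free, coalesce with adjacent free neighbors -> [0-13 ALLOC][14-32 FREE]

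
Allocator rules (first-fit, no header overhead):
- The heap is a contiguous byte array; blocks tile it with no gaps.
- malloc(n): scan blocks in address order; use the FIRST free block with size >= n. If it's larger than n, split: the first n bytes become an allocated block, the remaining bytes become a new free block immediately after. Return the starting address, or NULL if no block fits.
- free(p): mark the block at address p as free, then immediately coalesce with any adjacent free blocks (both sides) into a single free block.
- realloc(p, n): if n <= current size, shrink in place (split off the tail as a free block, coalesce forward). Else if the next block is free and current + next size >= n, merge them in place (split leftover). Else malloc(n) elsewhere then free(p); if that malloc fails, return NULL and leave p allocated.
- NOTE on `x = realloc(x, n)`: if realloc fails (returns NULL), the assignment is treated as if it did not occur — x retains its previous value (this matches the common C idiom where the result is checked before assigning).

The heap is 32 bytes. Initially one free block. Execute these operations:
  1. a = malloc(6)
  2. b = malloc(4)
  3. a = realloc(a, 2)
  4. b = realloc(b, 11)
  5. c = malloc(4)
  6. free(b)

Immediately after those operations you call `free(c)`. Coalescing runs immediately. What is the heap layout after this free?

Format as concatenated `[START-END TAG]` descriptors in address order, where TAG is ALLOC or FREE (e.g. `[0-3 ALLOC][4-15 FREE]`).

Answer: [0-1 ALLOC][2-31 FREE]

Derivation:
Op 1: a = malloc(6) -> a = 0; heap: [0-5 ALLOC][6-31 FREE]
Op 2: b = malloc(4) -> b = 6; heap: [0-5 ALLOC][6-9 ALLOC][10-31 FREE]
Op 3: a = realloc(a, 2) -> a = 0; heap: [0-1 ALLOC][2-5 FREE][6-9 ALLOC][10-31 FREE]
Op 4: b = realloc(b, 11) -> b = 6; heap: [0-1 ALLOC][2-5 FREE][6-16 ALLOC][17-31 FREE]
Op 5: c = malloc(4) -> c = 2; heap: [0-1 ALLOC][2-5 ALLOC][6-16 ALLOC][17-31 FREE]
Op 6: free(b) -> (freed b); heap: [0-1 ALLOC][2-5 ALLOC][6-31 FREE]
free(c): c = 2 -> block [2-5 ALLOC]; mark free, coalesce with adjacent free neighbors -> [0-1 ALLOC][2-31 FREE]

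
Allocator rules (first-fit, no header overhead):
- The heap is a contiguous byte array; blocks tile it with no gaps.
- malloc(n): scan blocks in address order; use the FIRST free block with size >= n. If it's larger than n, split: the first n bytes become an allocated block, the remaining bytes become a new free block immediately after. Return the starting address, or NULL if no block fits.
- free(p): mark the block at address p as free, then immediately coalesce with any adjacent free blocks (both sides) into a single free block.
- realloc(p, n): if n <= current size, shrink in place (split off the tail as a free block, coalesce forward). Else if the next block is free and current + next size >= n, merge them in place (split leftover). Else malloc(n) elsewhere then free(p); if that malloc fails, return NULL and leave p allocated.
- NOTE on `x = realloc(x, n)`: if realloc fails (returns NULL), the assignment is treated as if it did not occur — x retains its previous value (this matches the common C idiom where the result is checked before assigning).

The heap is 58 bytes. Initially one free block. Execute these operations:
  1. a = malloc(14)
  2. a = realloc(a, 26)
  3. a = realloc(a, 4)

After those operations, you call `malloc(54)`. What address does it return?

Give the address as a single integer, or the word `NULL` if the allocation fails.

Op 1: a = malloc(14) -> a = 0; heap: [0-13 ALLOC][14-57 FREE]
Op 2: a = realloc(a, 26) -> a = 0; heap: [0-25 ALLOC][26-57 FREE]
Op 3: a = realloc(a, 4) -> a = 0; heap: [0-3 ALLOC][4-57 FREE]
malloc(54): first-fit scan over [0-3 ALLOC][4-57 FREE] -> 4

Answer: 4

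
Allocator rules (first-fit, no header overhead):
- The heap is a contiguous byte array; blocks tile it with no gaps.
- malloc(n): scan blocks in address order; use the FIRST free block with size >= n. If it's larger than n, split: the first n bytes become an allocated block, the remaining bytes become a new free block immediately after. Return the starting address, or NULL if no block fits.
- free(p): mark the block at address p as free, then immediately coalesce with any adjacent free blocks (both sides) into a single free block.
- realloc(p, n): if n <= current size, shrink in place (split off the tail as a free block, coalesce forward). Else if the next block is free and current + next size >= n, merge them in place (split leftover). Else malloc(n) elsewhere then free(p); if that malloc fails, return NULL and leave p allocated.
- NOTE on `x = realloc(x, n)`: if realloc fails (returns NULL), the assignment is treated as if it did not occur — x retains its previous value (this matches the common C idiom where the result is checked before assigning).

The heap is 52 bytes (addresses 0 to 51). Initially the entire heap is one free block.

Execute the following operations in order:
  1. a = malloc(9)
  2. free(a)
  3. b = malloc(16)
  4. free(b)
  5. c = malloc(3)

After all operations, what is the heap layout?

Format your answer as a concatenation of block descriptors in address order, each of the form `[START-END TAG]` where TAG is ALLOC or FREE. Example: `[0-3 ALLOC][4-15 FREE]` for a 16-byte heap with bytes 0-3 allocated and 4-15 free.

Answer: [0-2 ALLOC][3-51 FREE]

Derivation:
Op 1: a = malloc(9) -> a = 0; heap: [0-8 ALLOC][9-51 FREE]
Op 2: free(a) -> (freed a); heap: [0-51 FREE]
Op 3: b = malloc(16) -> b = 0; heap: [0-15 ALLOC][16-51 FREE]
Op 4: free(b) -> (freed b); heap: [0-51 FREE]
Op 5: c = malloc(3) -> c = 0; heap: [0-2 ALLOC][3-51 FREE]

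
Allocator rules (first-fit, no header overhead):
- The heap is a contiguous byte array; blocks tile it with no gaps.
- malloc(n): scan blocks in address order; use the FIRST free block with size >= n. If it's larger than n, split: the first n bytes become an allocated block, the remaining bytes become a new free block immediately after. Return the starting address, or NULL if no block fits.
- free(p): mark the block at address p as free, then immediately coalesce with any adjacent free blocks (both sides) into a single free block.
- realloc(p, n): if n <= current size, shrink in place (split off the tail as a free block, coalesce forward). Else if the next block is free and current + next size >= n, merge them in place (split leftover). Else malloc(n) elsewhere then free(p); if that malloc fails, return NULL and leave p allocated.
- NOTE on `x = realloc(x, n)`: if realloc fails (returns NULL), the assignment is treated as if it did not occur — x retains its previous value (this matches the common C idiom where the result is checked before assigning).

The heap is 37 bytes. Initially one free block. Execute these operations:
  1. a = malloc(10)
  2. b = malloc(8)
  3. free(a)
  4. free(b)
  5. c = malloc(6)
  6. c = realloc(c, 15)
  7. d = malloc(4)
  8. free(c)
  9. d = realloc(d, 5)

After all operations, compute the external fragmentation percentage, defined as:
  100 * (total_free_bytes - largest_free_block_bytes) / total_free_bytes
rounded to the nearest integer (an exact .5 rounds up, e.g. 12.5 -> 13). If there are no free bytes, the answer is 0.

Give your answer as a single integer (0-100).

Answer: 47

Derivation:
Op 1: a = malloc(10) -> a = 0; heap: [0-9 ALLOC][10-36 FREE]
Op 2: b = malloc(8) -> b = 10; heap: [0-9 ALLOC][10-17 ALLOC][18-36 FREE]
Op 3: free(a) -> (freed a); heap: [0-9 FREE][10-17 ALLOC][18-36 FREE]
Op 4: free(b) -> (freed b); heap: [0-36 FREE]
Op 5: c = malloc(6) -> c = 0; heap: [0-5 ALLOC][6-36 FREE]
Op 6: c = realloc(c, 15) -> c = 0; heap: [0-14 ALLOC][15-36 FREE]
Op 7: d = malloc(4) -> d = 15; heap: [0-14 ALLOC][15-18 ALLOC][19-36 FREE]
Op 8: free(c) -> (freed c); heap: [0-14 FREE][15-18 ALLOC][19-36 FREE]
Op 9: d = realloc(d, 5) -> d = 15; heap: [0-14 FREE][15-19 ALLOC][20-36 FREE]
Free blocks: [15 17] total_free=32 largest=17 -> 100*(32-17)/32 = 1500/32 = 46.875 -> rounds to 47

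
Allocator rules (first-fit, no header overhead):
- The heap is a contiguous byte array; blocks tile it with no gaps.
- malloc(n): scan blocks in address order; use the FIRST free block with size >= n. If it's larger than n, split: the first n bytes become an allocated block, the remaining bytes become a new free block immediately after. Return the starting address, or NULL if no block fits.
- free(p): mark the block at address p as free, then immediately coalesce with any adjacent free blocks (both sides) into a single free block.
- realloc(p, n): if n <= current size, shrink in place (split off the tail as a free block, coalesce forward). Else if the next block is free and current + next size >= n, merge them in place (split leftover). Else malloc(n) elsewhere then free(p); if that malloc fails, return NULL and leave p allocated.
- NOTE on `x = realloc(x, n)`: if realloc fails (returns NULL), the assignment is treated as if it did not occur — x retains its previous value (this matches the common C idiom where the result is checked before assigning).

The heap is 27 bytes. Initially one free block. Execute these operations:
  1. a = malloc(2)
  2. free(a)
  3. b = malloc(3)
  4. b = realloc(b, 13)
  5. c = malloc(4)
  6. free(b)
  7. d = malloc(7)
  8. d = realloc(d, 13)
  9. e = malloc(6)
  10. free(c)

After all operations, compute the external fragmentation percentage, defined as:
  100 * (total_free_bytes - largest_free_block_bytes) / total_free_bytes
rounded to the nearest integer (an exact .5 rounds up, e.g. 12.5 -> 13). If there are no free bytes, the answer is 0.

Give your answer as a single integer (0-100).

Op 1: a = malloc(2) -> a = 0; heap: [0-1 ALLOC][2-26 FREE]
Op 2: free(a) -> (freed a); heap: [0-26 FREE]
Op 3: b = malloc(3) -> b = 0; heap: [0-2 ALLOC][3-26 FREE]
Op 4: b = realloc(b, 13) -> b = 0; heap: [0-12 ALLOC][13-26 FREE]
Op 5: c = malloc(4) -> c = 13; heap: [0-12 ALLOC][13-16 ALLOC][17-26 FREE]
Op 6: free(b) -> (freed b); heap: [0-12 FREE][13-16 ALLOC][17-26 FREE]
Op 7: d = malloc(7) -> d = 0; heap: [0-6 ALLOC][7-12 FREE][13-16 ALLOC][17-26 FREE]
Op 8: d = realloc(d, 13) -> d = 0; heap: [0-12 ALLOC][13-16 ALLOC][17-26 FREE]
Op 9: e = malloc(6) -> e = 17; heap: [0-12 ALLOC][13-16 ALLOC][17-22 ALLOC][23-26 FREE]
Op 10: free(c) -> (freed c); heap: [0-12 ALLOC][13-16 FREE][17-22 ALLOC][23-26 FREE]
Free blocks: [4 4] total_free=8 largest=4 -> 100*(8-4)/8 = 400/8 = 50

Answer: 50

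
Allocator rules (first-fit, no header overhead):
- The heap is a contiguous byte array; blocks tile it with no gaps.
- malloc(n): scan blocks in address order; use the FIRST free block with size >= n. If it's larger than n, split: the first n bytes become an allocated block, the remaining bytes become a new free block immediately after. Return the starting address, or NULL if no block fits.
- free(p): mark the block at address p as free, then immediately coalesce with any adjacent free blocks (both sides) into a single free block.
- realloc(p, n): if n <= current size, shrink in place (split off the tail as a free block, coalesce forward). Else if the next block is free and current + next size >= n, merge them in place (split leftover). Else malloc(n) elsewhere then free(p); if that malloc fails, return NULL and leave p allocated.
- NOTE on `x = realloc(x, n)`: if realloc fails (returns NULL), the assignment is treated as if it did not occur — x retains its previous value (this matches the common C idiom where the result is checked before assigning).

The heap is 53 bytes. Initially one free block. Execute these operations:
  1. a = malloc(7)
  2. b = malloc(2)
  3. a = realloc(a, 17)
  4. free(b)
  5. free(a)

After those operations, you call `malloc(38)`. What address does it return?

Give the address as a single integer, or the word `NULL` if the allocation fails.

Answer: 0

Derivation:
Op 1: a = malloc(7) -> a = 0; heap: [0-6 ALLOC][7-52 FREE]
Op 2: b = malloc(2) -> b = 7; heap: [0-6 ALLOC][7-8 ALLOC][9-52 FREE]
Op 3: a = realloc(a, 17) -> a = 9; heap: [0-6 FREE][7-8 ALLOC][9-25 ALLOC][26-52 FREE]
Op 4: free(b) -> (freed b); heap: [0-8 FREE][9-25 ALLOC][26-52 FREE]
Op 5: free(a) -> (freed a); heap: [0-52 FREE]
malloc(38): first-fit scan over [0-52 FREE] -> 0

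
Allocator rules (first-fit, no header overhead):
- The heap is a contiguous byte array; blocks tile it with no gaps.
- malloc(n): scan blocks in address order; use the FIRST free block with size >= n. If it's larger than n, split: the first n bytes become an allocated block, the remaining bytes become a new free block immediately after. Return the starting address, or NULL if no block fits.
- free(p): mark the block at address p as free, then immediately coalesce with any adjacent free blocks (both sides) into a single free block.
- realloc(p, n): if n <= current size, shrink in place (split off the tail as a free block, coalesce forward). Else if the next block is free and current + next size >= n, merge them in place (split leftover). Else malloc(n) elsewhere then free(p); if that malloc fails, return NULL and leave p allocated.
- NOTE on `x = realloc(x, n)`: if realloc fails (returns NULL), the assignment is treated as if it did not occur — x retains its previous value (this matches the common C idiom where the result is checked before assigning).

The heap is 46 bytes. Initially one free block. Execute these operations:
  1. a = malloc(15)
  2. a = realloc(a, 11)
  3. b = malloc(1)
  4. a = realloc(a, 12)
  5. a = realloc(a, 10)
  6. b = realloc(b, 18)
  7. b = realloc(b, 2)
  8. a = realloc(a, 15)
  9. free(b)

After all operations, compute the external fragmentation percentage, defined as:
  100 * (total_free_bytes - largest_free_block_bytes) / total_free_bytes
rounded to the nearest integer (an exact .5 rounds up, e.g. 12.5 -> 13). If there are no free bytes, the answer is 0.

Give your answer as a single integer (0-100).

Op 1: a = malloc(15) -> a = 0; heap: [0-14 ALLOC][15-45 FREE]
Op 2: a = realloc(a, 11) -> a = 0; heap: [0-10 ALLOC][11-45 FREE]
Op 3: b = malloc(1) -> b = 11; heap: [0-10 ALLOC][11-11 ALLOC][12-45 FREE]
Op 4: a = realloc(a, 12) -> a = 12; heap: [0-10 FREE][11-11 ALLOC][12-23 ALLOC][24-45 FREE]
Op 5: a = realloc(a, 10) -> a = 12; heap: [0-10 FREE][11-11 ALLOC][12-21 ALLOC][22-45 FREE]
Op 6: b = realloc(b, 18) -> b = 22; heap: [0-11 FREE][12-21 ALLOC][22-39 ALLOC][40-45 FREE]
Op 7: b = realloc(b, 2) -> b = 22; heap: [0-11 FREE][12-21 ALLOC][22-23 ALLOC][24-45 FREE]
Op 8: a = realloc(a, 15) -> a = 24; heap: [0-21 FREE][22-23 ALLOC][24-38 ALLOC][39-45 FREE]
Op 9: free(b) -> (freed b); heap: [0-23 FREE][24-38 ALLOC][39-45 FREE]
Free blocks: [24 7] total_free=31 largest=24 -> 100*(31-24)/31 = 700/31 ≈ 22.581 -> rounds to 23

Answer: 23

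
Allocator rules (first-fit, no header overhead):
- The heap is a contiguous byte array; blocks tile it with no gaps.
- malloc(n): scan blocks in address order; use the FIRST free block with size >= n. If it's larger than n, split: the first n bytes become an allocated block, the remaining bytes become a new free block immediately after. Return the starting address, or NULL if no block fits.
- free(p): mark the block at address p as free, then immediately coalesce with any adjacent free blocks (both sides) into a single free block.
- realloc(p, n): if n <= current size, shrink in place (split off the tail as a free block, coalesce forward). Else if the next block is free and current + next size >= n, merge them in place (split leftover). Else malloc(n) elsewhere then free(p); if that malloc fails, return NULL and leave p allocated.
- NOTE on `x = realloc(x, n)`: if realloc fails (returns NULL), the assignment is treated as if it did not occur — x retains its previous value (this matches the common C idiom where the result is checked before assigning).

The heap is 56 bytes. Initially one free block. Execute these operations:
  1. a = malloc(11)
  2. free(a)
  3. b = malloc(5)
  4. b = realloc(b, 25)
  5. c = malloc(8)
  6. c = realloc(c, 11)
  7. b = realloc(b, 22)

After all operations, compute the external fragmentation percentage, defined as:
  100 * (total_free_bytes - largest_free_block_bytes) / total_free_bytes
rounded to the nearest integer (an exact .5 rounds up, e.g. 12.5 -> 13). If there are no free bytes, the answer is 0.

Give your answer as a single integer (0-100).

Op 1: a = malloc(11) -> a = 0; heap: [0-10 ALLOC][11-55 FREE]
Op 2: free(a) -> (freed a); heap: [0-55 FREE]
Op 3: b = malloc(5) -> b = 0; heap: [0-4 ALLOC][5-55 FREE]
Op 4: b = realloc(b, 25) -> b = 0; heap: [0-24 ALLOC][25-55 FREE]
Op 5: c = malloc(8) -> c = 25; heap: [0-24 ALLOC][25-32 ALLOC][33-55 FREE]
Op 6: c = realloc(c, 11) -> c = 25; heap: [0-24 ALLOC][25-35 ALLOC][36-55 FREE]
Op 7: b = realloc(b, 22) -> b = 0; heap: [0-21 ALLOC][22-24 FREE][25-35 ALLOC][36-55 FREE]
Free blocks: [3 20] total_free=23 largest=20 -> 100*(23-20)/23 = 300/23 ≈ 13.043 -> rounds to 13

Answer: 13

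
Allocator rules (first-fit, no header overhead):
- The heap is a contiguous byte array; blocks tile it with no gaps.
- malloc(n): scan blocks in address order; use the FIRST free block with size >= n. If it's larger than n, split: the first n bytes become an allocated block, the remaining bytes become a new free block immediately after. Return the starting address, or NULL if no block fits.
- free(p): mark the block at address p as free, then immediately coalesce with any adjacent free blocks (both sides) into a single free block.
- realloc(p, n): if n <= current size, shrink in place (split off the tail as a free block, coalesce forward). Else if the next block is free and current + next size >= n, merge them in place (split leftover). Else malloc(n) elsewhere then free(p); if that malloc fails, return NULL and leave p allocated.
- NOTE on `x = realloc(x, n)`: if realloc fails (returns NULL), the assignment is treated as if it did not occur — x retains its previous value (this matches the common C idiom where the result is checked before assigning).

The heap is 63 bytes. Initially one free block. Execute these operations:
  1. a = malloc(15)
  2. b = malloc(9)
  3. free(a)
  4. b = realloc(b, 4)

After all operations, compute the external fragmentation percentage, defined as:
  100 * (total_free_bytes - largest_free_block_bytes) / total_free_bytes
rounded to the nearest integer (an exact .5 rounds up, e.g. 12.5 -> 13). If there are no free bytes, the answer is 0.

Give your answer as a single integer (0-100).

Op 1: a = malloc(15) -> a = 0; heap: [0-14 ALLOC][15-62 FREE]
Op 2: b = malloc(9) -> b = 15; heap: [0-14 ALLOC][15-23 ALLOC][24-62 FREE]
Op 3: free(a) -> (freed a); heap: [0-14 FREE][15-23 ALLOC][24-62 FREE]
Op 4: b = realloc(b, 4) -> b = 15; heap: [0-14 FREE][15-18 ALLOC][19-62 FREE]
Free blocks: [15 44] total_free=59 largest=44 -> 100*(59-44)/59 = 1500/59 ≈ 25.424 -> rounds to 25

Answer: 25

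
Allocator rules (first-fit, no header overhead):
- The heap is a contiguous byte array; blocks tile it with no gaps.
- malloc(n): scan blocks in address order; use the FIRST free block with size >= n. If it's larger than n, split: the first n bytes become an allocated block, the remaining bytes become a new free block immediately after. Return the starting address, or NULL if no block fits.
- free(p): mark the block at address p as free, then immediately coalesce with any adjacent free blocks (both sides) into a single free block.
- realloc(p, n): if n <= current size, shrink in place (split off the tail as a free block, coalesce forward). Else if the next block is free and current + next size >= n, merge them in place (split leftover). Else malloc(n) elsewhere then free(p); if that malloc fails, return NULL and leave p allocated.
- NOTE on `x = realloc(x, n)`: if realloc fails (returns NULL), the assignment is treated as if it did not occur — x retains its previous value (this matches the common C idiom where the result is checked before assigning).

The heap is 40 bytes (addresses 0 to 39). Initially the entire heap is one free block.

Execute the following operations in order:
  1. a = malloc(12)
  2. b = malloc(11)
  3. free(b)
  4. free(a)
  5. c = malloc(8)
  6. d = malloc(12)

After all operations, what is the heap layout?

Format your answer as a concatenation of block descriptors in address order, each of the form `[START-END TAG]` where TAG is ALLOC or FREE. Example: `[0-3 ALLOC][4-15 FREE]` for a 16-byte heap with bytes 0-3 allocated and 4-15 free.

Op 1: a = malloc(12) -> a = 0; heap: [0-11 ALLOC][12-39 FREE]
Op 2: b = malloc(11) -> b = 12; heap: [0-11 ALLOC][12-22 ALLOC][23-39 FREE]
Op 3: free(b) -> (freed b); heap: [0-11 ALLOC][12-39 FREE]
Op 4: free(a) -> (freed a); heap: [0-39 FREE]
Op 5: c = malloc(8) -> c = 0; heap: [0-7 ALLOC][8-39 FREE]
Op 6: d = malloc(12) -> d = 8; heap: [0-7 ALLOC][8-19 ALLOC][20-39 FREE]

Answer: [0-7 ALLOC][8-19 ALLOC][20-39 FREE]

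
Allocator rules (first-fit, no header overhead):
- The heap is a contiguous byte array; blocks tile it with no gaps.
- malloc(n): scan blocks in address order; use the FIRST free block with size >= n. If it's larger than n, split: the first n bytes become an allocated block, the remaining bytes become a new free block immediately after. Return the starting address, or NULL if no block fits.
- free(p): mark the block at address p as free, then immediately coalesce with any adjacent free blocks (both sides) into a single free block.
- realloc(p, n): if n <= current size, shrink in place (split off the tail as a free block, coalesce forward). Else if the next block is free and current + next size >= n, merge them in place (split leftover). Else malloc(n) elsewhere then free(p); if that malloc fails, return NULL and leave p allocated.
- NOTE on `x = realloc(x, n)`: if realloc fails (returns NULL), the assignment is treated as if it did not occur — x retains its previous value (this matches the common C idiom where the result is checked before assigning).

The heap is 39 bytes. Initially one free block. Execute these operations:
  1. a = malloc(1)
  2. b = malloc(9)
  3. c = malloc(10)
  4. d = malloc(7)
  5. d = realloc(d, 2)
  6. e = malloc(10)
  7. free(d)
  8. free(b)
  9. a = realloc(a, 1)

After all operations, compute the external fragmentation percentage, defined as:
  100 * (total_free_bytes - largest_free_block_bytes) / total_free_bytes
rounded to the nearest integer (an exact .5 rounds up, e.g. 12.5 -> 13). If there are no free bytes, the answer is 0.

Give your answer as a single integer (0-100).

Answer: 50

Derivation:
Op 1: a = malloc(1) -> a = 0; heap: [0-0 ALLOC][1-38 FREE]
Op 2: b = malloc(9) -> b = 1; heap: [0-0 ALLOC][1-9 ALLOC][10-38 FREE]
Op 3: c = malloc(10) -> c = 10; heap: [0-0 ALLOC][1-9 ALLOC][10-19 ALLOC][20-38 FREE]
Op 4: d = malloc(7) -> d = 20; heap: [0-0 ALLOC][1-9 ALLOC][10-19 ALLOC][20-26 ALLOC][27-38 FREE]
Op 5: d = realloc(d, 2) -> d = 20; heap: [0-0 ALLOC][1-9 ALLOC][10-19 ALLOC][20-21 ALLOC][22-38 FREE]
Op 6: e = malloc(10) -> e = 22; heap: [0-0 ALLOC][1-9 ALLOC][10-19 ALLOC][20-21 ALLOC][22-31 ALLOC][32-38 FREE]
Op 7: free(d) -> (freed d); heap: [0-0 ALLOC][1-9 ALLOC][10-19 ALLOC][20-21 FREE][22-31 ALLOC][32-38 FREE]
Op 8: free(b) -> (freed b); heap: [0-0 ALLOC][1-9 FREE][10-19 ALLOC][20-21 FREE][22-31 ALLOC][32-38 FREE]
Op 9: a = realloc(a, 1) -> a = 0; heap: [0-0 ALLOC][1-9 FREE][10-19 ALLOC][20-21 FREE][22-31 ALLOC][32-38 FREE]
Free blocks: [9 2 7] total_free=18 largest=9 -> 100*(18-9)/18 = 900/18 = 50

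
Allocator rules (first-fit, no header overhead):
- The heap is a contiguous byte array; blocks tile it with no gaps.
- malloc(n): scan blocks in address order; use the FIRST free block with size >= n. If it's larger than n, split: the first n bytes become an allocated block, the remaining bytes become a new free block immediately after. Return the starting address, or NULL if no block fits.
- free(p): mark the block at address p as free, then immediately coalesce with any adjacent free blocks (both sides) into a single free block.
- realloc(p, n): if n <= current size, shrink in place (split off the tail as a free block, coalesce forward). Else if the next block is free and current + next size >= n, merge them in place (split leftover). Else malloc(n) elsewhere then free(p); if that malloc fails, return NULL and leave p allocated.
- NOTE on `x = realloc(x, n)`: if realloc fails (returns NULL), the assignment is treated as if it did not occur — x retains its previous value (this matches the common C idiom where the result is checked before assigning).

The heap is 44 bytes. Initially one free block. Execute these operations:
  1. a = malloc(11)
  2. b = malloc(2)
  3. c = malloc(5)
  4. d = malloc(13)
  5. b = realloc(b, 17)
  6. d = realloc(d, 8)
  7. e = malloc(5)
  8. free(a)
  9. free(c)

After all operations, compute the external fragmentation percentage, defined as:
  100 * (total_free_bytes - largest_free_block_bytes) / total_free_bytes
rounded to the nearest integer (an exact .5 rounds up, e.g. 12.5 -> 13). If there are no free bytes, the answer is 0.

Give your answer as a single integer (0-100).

Op 1: a = malloc(11) -> a = 0; heap: [0-10 ALLOC][11-43 FREE]
Op 2: b = malloc(2) -> b = 11; heap: [0-10 ALLOC][11-12 ALLOC][13-43 FREE]
Op 3: c = malloc(5) -> c = 13; heap: [0-10 ALLOC][11-12 ALLOC][13-17 ALLOC][18-43 FREE]
Op 4: d = malloc(13) -> d = 18; heap: [0-10 ALLOC][11-12 ALLOC][13-17 ALLOC][18-30 ALLOC][31-43 FREE]
Op 5: b = realloc(b, 17) -> NULL (b unchanged); heap: [0-10 ALLOC][11-12 ALLOC][13-17 ALLOC][18-30 ALLOC][31-43 FREE]
Op 6: d = realloc(d, 8) -> d = 18; heap: [0-10 ALLOC][11-12 ALLOC][13-17 ALLOC][18-25 ALLOC][26-43 FREE]
Op 7: e = malloc(5) -> e = 26; heap: [0-10 ALLOC][11-12 ALLOC][13-17 ALLOC][18-25 ALLOC][26-30 ALLOC][31-43 FREE]
Op 8: free(a) -> (freed a); heap: [0-10 FREE][11-12 ALLOC][13-17 ALLOC][18-25 ALLOC][26-30 ALLOC][31-43 FREE]
Op 9: free(c) -> (freed c); heap: [0-10 FREE][11-12 ALLOC][13-17 FREE][18-25 ALLOC][26-30 ALLOC][31-43 FREE]
Free blocks: [11 5 13] total_free=29 largest=13 -> 100*(29-13)/29 = 1600/29 ≈ 55.172 -> rounds to 55

Answer: 55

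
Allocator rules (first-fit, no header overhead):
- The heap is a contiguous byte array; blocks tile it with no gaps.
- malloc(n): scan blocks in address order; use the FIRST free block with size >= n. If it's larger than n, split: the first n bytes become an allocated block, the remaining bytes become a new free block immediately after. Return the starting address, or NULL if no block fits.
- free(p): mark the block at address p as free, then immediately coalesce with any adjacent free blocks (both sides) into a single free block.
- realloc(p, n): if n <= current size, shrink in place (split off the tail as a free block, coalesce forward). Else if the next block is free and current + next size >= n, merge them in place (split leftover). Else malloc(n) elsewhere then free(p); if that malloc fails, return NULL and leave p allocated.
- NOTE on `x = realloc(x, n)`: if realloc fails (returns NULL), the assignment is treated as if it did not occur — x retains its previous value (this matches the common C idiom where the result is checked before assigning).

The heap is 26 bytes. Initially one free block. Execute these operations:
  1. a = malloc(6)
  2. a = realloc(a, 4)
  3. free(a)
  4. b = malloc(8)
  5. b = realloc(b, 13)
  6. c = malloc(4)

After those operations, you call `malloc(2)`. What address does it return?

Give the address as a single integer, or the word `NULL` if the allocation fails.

Op 1: a = malloc(6) -> a = 0; heap: [0-5 ALLOC][6-25 FREE]
Op 2: a = realloc(a, 4) -> a = 0; heap: [0-3 ALLOC][4-25 FREE]
Op 3: free(a) -> (freed a); heap: [0-25 FREE]
Op 4: b = malloc(8) -> b = 0; heap: [0-7 ALLOC][8-25 FREE]
Op 5: b = realloc(b, 13) -> b = 0; heap: [0-12 ALLOC][13-25 FREE]
Op 6: c = malloc(4) -> c = 13; heap: [0-12 ALLOC][13-16 ALLOC][17-25 FREE]
malloc(2): first-fit scan over [0-12 ALLOC][13-16 ALLOC][17-25 FREE] -> 17

Answer: 17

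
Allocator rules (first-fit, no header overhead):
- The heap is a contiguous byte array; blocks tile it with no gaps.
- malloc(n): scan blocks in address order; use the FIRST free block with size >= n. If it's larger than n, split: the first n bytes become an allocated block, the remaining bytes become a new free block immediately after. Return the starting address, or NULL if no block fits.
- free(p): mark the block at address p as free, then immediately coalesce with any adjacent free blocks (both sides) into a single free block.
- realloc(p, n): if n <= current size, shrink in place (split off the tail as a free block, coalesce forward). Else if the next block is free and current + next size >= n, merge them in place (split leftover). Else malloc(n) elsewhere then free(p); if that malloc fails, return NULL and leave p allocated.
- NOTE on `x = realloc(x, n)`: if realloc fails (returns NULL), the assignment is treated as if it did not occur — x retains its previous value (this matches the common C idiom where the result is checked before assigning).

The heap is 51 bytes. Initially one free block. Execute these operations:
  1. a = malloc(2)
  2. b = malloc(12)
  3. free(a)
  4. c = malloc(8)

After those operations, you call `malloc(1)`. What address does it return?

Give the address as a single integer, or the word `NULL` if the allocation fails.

Op 1: a = malloc(2) -> a = 0; heap: [0-1 ALLOC][2-50 FREE]
Op 2: b = malloc(12) -> b = 2; heap: [0-1 ALLOC][2-13 ALLOC][14-50 FREE]
Op 3: free(a) -> (freed a); heap: [0-1 FREE][2-13 ALLOC][14-50 FREE]
Op 4: c = malloc(8) -> c = 14; heap: [0-1 FREE][2-13 ALLOC][14-21 ALLOC][22-50 FREE]
malloc(1): first-fit scan over [0-1 FREE][2-13 ALLOC][14-21 ALLOC][22-50 FREE] -> 0

Answer: 0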